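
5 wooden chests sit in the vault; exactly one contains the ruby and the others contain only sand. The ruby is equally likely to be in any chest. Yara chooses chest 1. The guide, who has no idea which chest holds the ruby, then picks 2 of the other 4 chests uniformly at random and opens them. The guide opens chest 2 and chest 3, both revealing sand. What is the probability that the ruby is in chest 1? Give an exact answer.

Condition on the true location of the ruby.
If it is in any of chests 1, 4, and 5 (prior 1/5 each): the guide picks exactly this set with probability 1/6 regardless, and none is the prize; weight (1/5)·(1/6) = 1/30 each.
If it is in either of chests 2 and 3 (prior 1/5 each): that chest was opened and seen not to hold the prize — ruled out; weight (1/5)·0 = 0 each.
The weights sum to 1/10.
So P(the ruby in chest 1 | the guide opened chest 2 and chest 3) = (1/30) / (1/10) = 1/3.

1/3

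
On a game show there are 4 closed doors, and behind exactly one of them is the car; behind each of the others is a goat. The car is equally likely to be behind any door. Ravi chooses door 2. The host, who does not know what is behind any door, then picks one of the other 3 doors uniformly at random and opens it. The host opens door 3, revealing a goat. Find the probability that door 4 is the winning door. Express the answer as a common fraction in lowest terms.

Because the host chose which door to open without knowing where the car is, the choice is independent of the prize location. Learning that door 3 does not hold the car simply rules out that one location and leaves the remaining 3 doors still equally likely by symmetry.
So P(the car behind door 4) = 1/3.

1/3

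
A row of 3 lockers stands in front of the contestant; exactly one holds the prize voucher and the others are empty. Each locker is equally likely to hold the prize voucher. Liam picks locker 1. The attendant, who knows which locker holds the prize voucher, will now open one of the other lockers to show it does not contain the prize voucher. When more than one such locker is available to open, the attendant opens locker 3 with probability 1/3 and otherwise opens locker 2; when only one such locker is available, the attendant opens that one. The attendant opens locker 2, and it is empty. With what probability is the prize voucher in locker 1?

Condition on the true location of the prize voucher.
If it is in locker 1 (prior 1/3): locker 3 is available but not opened, probability 2/3; weight (1/3)·(2/3) = 2/9.
If it is in locker 2 (prior 1/3): the attendant opened locker 2, so this case is ruled out; weight (1/3)·0 = 0.
If it is in locker 3 (prior 1/3): only locker 2 is available, probability 1; weight (1/3)·1 = 1/3.
The weights sum to 5/9.
So P(the prize voucher in locker 1 | the attendant opened locker 2) = (2/9) / (5/9) = 2/5.

2/5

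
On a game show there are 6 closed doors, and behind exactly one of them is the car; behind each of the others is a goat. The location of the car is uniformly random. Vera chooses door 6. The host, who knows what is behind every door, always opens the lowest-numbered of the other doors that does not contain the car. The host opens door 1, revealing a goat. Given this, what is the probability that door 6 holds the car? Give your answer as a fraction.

Consider each possible location of the car in turn.
If it is behind door 1 (prior 1/6): the host opened door 1, so this case is ruled out; weight (1/6)·0 = 0.
If it is behind any of doors 2, 3, 4, 5, and 6 (prior 1/6 each): door 1 is the lowest-numbered option available, probability 1; weight (1/6)·1 = 1/6 each.
The weights sum to 5/6.
So P(the car behind door 6 | the host opened door 1) = (1/6) / (5/6) = 1/5.

1/5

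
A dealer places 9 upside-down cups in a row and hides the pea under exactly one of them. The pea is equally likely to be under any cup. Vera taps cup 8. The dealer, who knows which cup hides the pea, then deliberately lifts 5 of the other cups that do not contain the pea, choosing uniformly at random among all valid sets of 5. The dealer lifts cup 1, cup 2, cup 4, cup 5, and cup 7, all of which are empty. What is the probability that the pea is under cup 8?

1/9

Apply Bayes' rule, conditioning on where the pea actually is.
If it is under any of cups 1, 2, 4, 5, and 7 (prior 1/9 each): that cup was opened and seen not to hold the prize — ruled out; weight (1/9)·0 = 0 each.
If it is under any of cups 3, 6, and 9 (prior 1/9 each): the dealer has 21 equally likely choices, so probability 1/21; weight (1/9)·(1/21) = 1/189 each.
If it is under cup 8 (prior 1/9): the dealer has 56 equally likely choices, so probability 1/56; weight (1/9)·(1/56) = 1/504.
The weights sum to 1/56.
So P(the pea under cup 8 | the dealer opened cup 1, cup 2, cup 4, cup 5, and cup 7) = (1/504) / (1/56) = 1/9.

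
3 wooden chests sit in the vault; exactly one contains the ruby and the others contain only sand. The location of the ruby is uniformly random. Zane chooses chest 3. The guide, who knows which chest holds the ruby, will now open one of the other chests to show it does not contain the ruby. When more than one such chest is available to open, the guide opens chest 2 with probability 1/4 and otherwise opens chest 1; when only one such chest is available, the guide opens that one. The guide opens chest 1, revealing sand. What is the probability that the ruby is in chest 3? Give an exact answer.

Condition on the true location of the ruby.
If it is in chest 1 (prior 1/3): the guide opened chest 1, so this case is ruled out; weight (1/3)·0 = 0.
If it is in chest 2 (prior 1/3): only chest 1 is available, probability 1; weight (1/3)·1 = 1/3.
If it is in chest 3 (prior 1/3): chest 2 is available but not opened, probability 3/4; weight (1/3)·(3/4) = 1/4.
The weights sum to 7/12.
So P(the ruby in chest 3 | the guide opened chest 1) = (1/4) / (7/12) = 3/7.

3/7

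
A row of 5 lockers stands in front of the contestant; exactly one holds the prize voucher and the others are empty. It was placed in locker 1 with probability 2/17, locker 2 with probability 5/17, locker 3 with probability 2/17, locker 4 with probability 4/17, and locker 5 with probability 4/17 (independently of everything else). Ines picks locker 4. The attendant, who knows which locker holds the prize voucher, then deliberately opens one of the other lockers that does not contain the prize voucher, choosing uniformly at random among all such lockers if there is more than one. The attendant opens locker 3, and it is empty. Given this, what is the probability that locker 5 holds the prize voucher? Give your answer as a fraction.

Consider each possible location of the prize voucher in turn.
If it is in locker 1 (prior 2/17): the attendant has 3 equally likely choices, so probability 1/3; weight (2/17)·(1/3) = 2/51.
If it is in locker 2 (prior 5/17): the attendant has 3 equally likely choices, so probability 1/3; weight (5/17)·(1/3) = 5/51.
If it is in locker 3 (prior 2/17): the attendant opened locker 3, so this case is ruled out; weight (2/17)·0 = 0.
If it is in locker 4 (prior 4/17): the attendant has 4 equally likely choices, so probability 1/4; weight (4/17)·(1/4) = 1/17.
If it is in locker 5 (prior 4/17): the attendant has 3 equally likely choices, so probability 1/3; weight (4/17)·(1/3) = 4/51.
The weights sum to 14/51.
So P(the prize voucher in locker 5 | the attendant opened locker 3) = (4/51) / (14/51) = 2/7.

2/7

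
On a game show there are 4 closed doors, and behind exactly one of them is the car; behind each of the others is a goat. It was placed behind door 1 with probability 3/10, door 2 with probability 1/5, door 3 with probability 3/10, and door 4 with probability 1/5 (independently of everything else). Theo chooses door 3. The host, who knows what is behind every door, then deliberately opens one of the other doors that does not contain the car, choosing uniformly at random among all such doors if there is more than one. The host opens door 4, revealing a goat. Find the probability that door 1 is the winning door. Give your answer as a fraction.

Condition on the true location of the car.
If it is behind door 1 (prior 3/10): the host has 2 equally likely choices, so probability 1/2; weight (3/10)·(1/2) = 3/20.
If it is behind door 2 (prior 1/5): the host has 2 equally likely choices, so probability 1/2; weight (1/5)·(1/2) = 1/10.
If it is behind door 3 (prior 3/10): the host has 3 equally likely choices, so probability 1/3; weight (3/10)·(1/3) = 1/10.
If it is behind door 4 (prior 1/5): the host opened door 4, so this case is ruled out; weight (1/5)·0 = 0.
The weights sum to 7/20.
So P(the car behind door 1 | the host opened door 4) = (3/20) / (7/20) = 3/7.

3/7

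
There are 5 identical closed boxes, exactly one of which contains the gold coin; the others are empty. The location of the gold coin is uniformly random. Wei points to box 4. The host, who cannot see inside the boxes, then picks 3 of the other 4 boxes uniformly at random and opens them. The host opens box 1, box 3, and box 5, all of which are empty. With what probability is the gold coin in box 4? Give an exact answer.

1/2

Because the host chose which boxes to open without knowing where the gold coin is, the choice is independent of the prize location. Learning that none of the 3 opened boxes holds the gold coin simply rules out those 3 locations and leaves the remaining 2 boxes still equally likely by symmetry.
So P(the gold coin in box 4) = 1/2.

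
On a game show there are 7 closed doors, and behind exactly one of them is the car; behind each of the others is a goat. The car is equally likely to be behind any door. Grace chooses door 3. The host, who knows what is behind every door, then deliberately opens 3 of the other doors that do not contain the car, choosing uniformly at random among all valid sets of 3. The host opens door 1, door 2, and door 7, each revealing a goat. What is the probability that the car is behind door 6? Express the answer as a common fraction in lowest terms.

Apply Bayes' rule, conditioning on where the car actually is.
If it is behind any of doors 1, 2, and 7 (prior 1/7 each): that door was opened and seen not to hold the prize — ruled out; weight (1/7)·0 = 0 each.
If it is behind door 3 (prior 1/7): the host has 20 equally likely choices, so probability 1/20; weight (1/7)·(1/20) = 1/140.
If it is behind any of doors 4, 5, and 6 (prior 1/7 each): the host has 10 equally likely choices, so probability 1/10; weight (1/7)·(1/10) = 1/70 each.
The weights sum to 1/20.
So P(the car behind door 6 | the host opened door 1, door 2, and door 7) = (1/70) / (1/20) = 2/7.

2/7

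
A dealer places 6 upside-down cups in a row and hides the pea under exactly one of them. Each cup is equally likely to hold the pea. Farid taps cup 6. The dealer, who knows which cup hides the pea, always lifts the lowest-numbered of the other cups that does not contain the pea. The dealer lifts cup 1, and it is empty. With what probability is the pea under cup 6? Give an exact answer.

1/5

Apply Bayes' rule, conditioning on where the pea actually is.
If it is under cup 1 (prior 1/6): the dealer opened cup 1, so this case is ruled out; weight (1/6)·0 = 0.
If it is under any of cups 2, 3, 4, 5, and 6 (prior 1/6 each): cup 1 is the lowest-numbered option available, probability 1; weight (1/6)·1 = 1/6 each.
The weights sum to 5/6.
So P(the pea under cup 6 | the dealer opened cup 1) = (1/6) / (5/6) = 1/5.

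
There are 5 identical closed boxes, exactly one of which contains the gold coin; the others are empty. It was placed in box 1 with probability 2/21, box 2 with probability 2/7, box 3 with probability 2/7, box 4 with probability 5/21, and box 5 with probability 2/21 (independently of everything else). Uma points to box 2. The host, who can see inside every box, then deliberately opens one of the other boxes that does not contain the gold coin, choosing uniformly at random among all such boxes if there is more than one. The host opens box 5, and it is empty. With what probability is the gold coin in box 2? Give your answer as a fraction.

9/35

Apply Bayes' rule, conditioning on where the gold coin actually is.
If it is in box 1 (prior 2/21): the host has 3 equally likely choices, so probability 1/3; weight (2/21)·(1/3) = 2/63.
If it is in box 2 (prior 2/7): the host has 4 equally likely choices, so probability 1/4; weight (2/7)·(1/4) = 1/14.
If it is in box 3 (prior 2/7): the host has 3 equally likely choices, so probability 1/3; weight (2/7)·(1/3) = 2/21.
If it is in box 4 (prior 5/21): the host has 3 equally likely choices, so probability 1/3; weight (5/21)·(1/3) = 5/63.
If it is in box 5 (prior 2/21): the host opened box 5, so this case is ruled out; weight (2/21)·0 = 0.
The weights sum to 5/18.
So P(the gold coin in box 2 | the host opened box 5) = (1/14) / (5/18) = 9/35.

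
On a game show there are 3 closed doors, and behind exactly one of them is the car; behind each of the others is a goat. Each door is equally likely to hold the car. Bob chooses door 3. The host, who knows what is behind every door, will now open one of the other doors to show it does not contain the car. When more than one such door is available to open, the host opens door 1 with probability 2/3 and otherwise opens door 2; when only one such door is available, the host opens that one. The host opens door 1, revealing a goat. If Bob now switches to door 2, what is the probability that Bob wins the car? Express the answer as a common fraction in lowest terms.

Apply Bayes' rule, conditioning on where the car actually is.
If it is behind door 1 (prior 1/3): the host opened door 1, so this case is ruled out; weight (1/3)·0 = 0.
If it is behind door 2 (prior 1/3): only door 1 is available, probability 1; weight (1/3)·1 = 1/3.
If it is behind door 3 (prior 1/3): door 1 is available, opened with probability 2/3; weight (1/3)·(2/3) = 2/9.
The weights sum to 5/9.
So P(the car behind door 2 | the host opened door 1) = (1/3) / (5/9) = 3/5.

3/5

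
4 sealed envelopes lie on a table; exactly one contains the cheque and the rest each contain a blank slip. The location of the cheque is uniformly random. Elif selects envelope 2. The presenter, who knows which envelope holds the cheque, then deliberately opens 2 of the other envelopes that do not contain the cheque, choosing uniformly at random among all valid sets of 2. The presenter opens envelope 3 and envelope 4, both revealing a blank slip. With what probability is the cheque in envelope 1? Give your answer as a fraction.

Condition on the true location of the cheque.
If it is in envelope 1 (prior 1/4): the presenter has no choice, probability 1; weight (1/4)·1 = 1/4.
If it is in envelope 2 (prior 1/4): the presenter has 3 equally likely choices, so probability 1/3; weight (1/4)·(1/3) = 1/12.
If it is in either of envelopes 3 and 4 (prior 1/4 each): that envelope was opened and seen not to hold the prize — ruled out; weight (1/4)·0 = 0 each.
The weights sum to 1/3.
So P(the cheque in envelope 1 | the presenter opened envelope 3 and envelope 4) = (1/4) / (1/3) = 3/4.

3/4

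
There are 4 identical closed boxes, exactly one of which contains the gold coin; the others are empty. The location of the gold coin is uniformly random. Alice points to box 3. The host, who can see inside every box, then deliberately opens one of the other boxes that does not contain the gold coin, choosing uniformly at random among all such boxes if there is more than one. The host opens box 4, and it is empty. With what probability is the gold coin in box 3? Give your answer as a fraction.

Apply Bayes' rule, conditioning on where the gold coin actually is.
If it is in either of boxes 1 and 2 (prior 1/4 each): the host has 2 equally likely choices, so probability 1/2; weight (1/4)·(1/2) = 1/8 each.
If it is in box 3 (prior 1/4): the host has 3 equally likely choices, so probability 1/3; weight (1/4)·(1/3) = 1/12.
If it is in box 4 (prior 1/4): the host opened box 4, so this case is ruled out; weight (1/4)·0 = 0.
The weights sum to 1/3.
So P(the gold coin in box 3 | the host opened box 4) = (1/12) / (1/3) = 1/4.

1/4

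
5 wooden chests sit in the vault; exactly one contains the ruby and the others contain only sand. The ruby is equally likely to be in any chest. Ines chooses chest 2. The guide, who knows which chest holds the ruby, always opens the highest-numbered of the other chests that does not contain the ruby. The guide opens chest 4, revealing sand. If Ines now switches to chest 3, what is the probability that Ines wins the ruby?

Apply Bayes' rule, conditioning on where the ruby actually is.
If it is in any of chests 1, 2, and 3 (prior 1/5 each): the guide would have opened chest 5 instead, probability 0; weight (1/5)·0 = 0 each.
If it is in chest 4 (prior 1/5): the guide opened chest 4, so this case is ruled out; weight (1/5)·0 = 0.
If it is in chest 5 (prior 1/5): chest 4 is the highest-numbered option available, probability 1; weight (1/5)·1 = 1/5.
The weights sum to 1/5.
So P(the ruby in chest 3 | the guide opened chest 4) = 0 / (1/5) = 0.

0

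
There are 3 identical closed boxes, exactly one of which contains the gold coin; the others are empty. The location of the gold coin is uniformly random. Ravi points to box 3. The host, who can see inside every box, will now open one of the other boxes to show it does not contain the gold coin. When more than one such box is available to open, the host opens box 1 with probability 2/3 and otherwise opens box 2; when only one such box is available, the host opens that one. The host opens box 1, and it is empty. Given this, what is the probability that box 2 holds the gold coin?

Condition on the true location of the gold coin.
If it is in box 1 (prior 1/3): the host opened box 1, so this case is ruled out; weight (1/3)·0 = 0.
If it is in box 2 (prior 1/3): only box 1 is available, probability 1; weight (1/3)·1 = 1/3.
If it is in box 3 (prior 1/3): box 1 is available, opened with probability 2/3; weight (1/3)·(2/3) = 2/9.
The weights sum to 5/9.
So P(the gold coin in box 2 | the host opened box 1) = (1/3) / (5/9) = 3/5.

3/5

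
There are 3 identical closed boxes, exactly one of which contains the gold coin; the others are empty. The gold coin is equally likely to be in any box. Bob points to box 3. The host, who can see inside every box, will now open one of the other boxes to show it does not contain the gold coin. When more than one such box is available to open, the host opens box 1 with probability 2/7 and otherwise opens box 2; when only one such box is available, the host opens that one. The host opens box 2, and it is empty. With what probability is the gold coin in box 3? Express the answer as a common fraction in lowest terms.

5/12

Condition on the true location of the gold coin.
If it is in box 1 (prior 1/3): only box 2 is available, probability 1; weight (1/3)·1 = 1/3.
If it is in box 2 (prior 1/3): the host opened box 2, so this case is ruled out; weight (1/3)·0 = 0.
If it is in box 3 (prior 1/3): box 1 is available but not opened, probability 5/7; weight (1/3)·(5/7) = 5/21.
The weights sum to 4/7.
So P(the gold coin in box 3 | the host opened box 2) = (5/21) / (4/7) = 5/12.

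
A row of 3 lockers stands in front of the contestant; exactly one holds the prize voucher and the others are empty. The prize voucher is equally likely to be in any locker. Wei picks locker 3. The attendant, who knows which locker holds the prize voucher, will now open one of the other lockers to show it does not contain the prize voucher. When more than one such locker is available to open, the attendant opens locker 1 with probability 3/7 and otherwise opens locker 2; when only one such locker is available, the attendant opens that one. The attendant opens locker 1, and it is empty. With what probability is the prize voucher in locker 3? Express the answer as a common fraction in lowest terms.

Apply Bayes' rule, conditioning on where the prize voucher actually is.
If it is in locker 1 (prior 1/3): the attendant opened locker 1, so this case is ruled out; weight (1/3)·0 = 0.
If it is in locker 2 (prior 1/3): only locker 1 is available, probability 1; weight (1/3)·1 = 1/3.
If it is in locker 3 (prior 1/3): locker 1 is available, opened with probability 3/7; weight (1/3)·(3/7) = 1/7.
The weights sum to 10/21.
So P(the prize voucher in locker 3 | the attendant opened locker 1) = (1/7) / (10/21) = 3/10.

3/10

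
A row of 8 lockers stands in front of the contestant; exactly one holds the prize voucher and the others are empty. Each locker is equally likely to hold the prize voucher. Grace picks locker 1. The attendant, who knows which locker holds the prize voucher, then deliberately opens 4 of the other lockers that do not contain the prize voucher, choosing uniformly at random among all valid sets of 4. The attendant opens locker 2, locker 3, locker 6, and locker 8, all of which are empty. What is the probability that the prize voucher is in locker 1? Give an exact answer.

Condition on the true location of the prize voucher.
If it is in locker 1 (prior 1/8): the attendant has 35 equally likely choices, so probability 1/35; weight (1/8)·(1/35) = 1/280.
If it is in any of lockers 2, 3, 6, and 8 (prior 1/8 each): that locker was opened and seen not to hold the prize — ruled out; weight (1/8)·0 = 0 each.
If it is in any of lockers 4, 5, and 7 (prior 1/8 each): the attendant has 15 equally likely choices, so probability 1/15; weight (1/8)·(1/15) = 1/120 each.
The weights sum to 1/35.
So P(the prize voucher in locker 1 | the attendant opened locker 2, locker 3, locker 6, and locker 8) = (1/280) / (1/35) = 1/8.

1/8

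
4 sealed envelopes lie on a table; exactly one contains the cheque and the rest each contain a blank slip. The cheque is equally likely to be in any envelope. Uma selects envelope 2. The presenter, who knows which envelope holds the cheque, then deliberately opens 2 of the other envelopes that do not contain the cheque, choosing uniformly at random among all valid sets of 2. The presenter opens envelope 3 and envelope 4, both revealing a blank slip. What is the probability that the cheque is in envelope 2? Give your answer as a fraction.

1/4

Consider each possible location of the cheque in turn.
If it is in envelope 1 (prior 1/4): the presenter has no choice, probability 1; weight (1/4)·1 = 1/4.
If it is in envelope 2 (prior 1/4): the presenter has 3 equally likely choices, so probability 1/3; weight (1/4)·(1/3) = 1/12.
If it is in either of envelopes 3 and 4 (prior 1/4 each): that envelope was opened and seen not to hold the prize — ruled out; weight (1/4)·0 = 0 each.
The weights sum to 1/3.
So P(the cheque in envelope 2 | the presenter opened envelope 3 and envelope 4) = (1/12) / (1/3) = 1/4.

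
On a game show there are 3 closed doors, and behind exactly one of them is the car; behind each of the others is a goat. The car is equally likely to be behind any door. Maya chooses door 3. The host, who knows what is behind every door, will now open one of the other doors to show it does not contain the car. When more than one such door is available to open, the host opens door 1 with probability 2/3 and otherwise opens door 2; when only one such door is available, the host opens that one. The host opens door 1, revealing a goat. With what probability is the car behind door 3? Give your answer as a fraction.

Apply Bayes' rule, conditioning on where the car actually is.
If it is behind door 1 (prior 1/3): the host opened door 1, so this case is ruled out; weight (1/3)·0 = 0.
If it is behind door 2 (prior 1/3): only door 1 is available, probability 1; weight (1/3)·1 = 1/3.
If it is behind door 3 (prior 1/3): door 1 is available, opened with probability 2/3; weight (1/3)·(2/3) = 2/9.
The weights sum to 5/9.
So P(the car behind door 3 | the host opened door 1) = (2/9) / (5/9) = 2/5.

2/5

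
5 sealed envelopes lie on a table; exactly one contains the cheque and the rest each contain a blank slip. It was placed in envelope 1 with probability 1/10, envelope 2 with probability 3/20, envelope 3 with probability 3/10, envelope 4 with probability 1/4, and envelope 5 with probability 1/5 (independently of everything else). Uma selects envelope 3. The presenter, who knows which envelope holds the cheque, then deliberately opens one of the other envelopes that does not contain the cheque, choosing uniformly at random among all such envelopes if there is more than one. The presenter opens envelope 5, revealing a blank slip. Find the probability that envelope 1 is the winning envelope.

Apply Bayes' rule, conditioning on where the cheque actually is.
If it is in envelope 1 (prior 1/10): the presenter has 3 equally likely choices, so probability 1/3; weight (1/10)·(1/3) = 1/30.
If it is in envelope 2 (prior 3/20): the presenter has 3 equally likely choices, so probability 1/3; weight (3/20)·(1/3) = 1/20.
If it is in envelope 3 (prior 3/10): the presenter has 4 equally likely choices, so probability 1/4; weight (3/10)·(1/4) = 3/40.
If it is in envelope 4 (prior 1/4): the presenter has 3 equally likely choices, so probability 1/3; weight (1/4)·(1/3) = 1/12.
If it is in envelope 5 (prior 1/5): the presenter opened envelope 5, so this case is ruled out; weight (1/5)·0 = 0.
The weights sum to 29/120.
So P(the cheque in envelope 1 | the presenter opened envelope 5) = (1/30) / (29/120) = 4/29.

4/29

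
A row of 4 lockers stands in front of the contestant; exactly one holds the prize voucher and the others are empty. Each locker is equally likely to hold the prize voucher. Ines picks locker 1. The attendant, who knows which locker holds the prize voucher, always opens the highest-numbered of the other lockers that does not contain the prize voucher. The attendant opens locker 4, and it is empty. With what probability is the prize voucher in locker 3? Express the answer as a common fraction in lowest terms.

1/3

Condition on the true location of the prize voucher.
If it is in any of lockers 1, 2, and 3 (prior 1/4 each): locker 4 is the highest-numbered option available, probability 1; weight (1/4)·1 = 1/4 each.
If it is in locker 4 (prior 1/4): the attendant opened locker 4, so this case is ruled out; weight (1/4)·0 = 0.
The weights sum to 3/4.
So P(the prize voucher in locker 3 | the attendant opened locker 4) = (1/4) / (3/4) = 1/3.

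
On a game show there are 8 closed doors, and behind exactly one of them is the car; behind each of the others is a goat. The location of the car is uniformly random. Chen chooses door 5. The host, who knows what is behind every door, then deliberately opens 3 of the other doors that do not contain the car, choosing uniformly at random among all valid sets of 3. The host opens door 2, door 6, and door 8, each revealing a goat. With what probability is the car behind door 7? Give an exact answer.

7/32

Consider each possible location of the car in turn.
If it is behind any of doors 1, 3, 4, and 7 (prior 1/8 each): the host has 20 equally likely choices, so probability 1/20; weight (1/8)·(1/20) = 1/160 each.
If it is behind any of doors 2, 6, and 8 (prior 1/8 each): that door was opened and seen not to hold the prize — ruled out; weight (1/8)·0 = 0 each.
If it is behind door 5 (prior 1/8): the host has 35 equally likely choices, so probability 1/35; weight (1/8)·(1/35) = 1/280.
The weights sum to 1/35.
So P(the car behind door 7 | the host opened door 2, door 6, and door 8) = (1/160) / (1/35) = 7/32.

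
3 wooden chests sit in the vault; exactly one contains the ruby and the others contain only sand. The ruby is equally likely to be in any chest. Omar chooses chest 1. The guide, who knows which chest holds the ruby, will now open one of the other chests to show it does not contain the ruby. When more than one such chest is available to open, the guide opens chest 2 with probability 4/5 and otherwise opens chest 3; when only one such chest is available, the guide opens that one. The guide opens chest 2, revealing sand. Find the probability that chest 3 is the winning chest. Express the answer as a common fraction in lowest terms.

5/9

Apply Bayes' rule, conditioning on where the ruby actually is.
If it is in chest 1 (prior 1/3): chest 2 is available, opened with probability 4/5; weight (1/3)·(4/5) = 4/15.
If it is in chest 2 (prior 1/3): the guide opened chest 2, so this case is ruled out; weight (1/3)·0 = 0.
If it is in chest 3 (prior 1/3): only chest 2 is available, probability 1; weight (1/3)·1 = 1/3.
The weights sum to 3/5.
So P(the ruby in chest 3 | the guide opened chest 2) = (1/3) / (3/5) = 5/9.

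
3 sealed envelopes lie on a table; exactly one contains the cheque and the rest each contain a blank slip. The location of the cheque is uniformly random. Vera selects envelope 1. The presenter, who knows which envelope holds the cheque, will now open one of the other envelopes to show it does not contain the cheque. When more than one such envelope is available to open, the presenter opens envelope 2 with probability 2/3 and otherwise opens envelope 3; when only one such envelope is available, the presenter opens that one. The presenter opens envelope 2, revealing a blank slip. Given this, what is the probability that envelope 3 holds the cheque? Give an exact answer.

3/5

Apply Bayes' rule, conditioning on where the cheque actually is.
If it is in envelope 1 (prior 1/3): envelope 2 is available, opened with probability 2/3; weight (1/3)·(2/3) = 2/9.
If it is in envelope 2 (prior 1/3): the presenter opened envelope 2, so this case is ruled out; weight (1/3)·0 = 0.
If it is in envelope 3 (prior 1/3): only envelope 2 is available, probability 1; weight (1/3)·1 = 1/3.
The weights sum to 5/9.
So P(the cheque in envelope 3 | the presenter opened envelope 2) = (1/3) / (5/9) = 3/5.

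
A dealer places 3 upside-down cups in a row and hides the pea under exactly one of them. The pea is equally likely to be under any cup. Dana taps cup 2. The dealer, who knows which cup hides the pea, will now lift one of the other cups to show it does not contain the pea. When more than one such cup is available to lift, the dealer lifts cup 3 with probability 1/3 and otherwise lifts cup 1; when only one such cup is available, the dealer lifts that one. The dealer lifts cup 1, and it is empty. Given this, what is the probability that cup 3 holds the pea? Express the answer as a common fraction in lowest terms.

Consider each possible location of the pea in turn.
If it is under cup 1 (prior 1/3): the dealer opened cup 1, so this case is ruled out; weight (1/3)·0 = 0.
If it is under cup 2 (prior 1/3): cup 3 is available but not opened, probability 2/3; weight (1/3)·(2/3) = 2/9.
If it is under cup 3 (prior 1/3): only cup 1 is available, probability 1; weight (1/3)·1 = 1/3.
The weights sum to 5/9.
So P(the pea under cup 3 | the dealer opened cup 1) = (1/3) / (5/9) = 3/5.

3/5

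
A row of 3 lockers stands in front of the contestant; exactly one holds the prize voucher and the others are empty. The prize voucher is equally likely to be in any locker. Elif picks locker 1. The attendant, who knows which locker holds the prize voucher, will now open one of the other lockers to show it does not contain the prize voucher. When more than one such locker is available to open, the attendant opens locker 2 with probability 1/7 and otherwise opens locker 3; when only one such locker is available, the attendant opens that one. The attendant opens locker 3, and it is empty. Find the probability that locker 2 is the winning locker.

Consider each possible location of the prize voucher in turn.
If it is in locker 1 (prior 1/3): locker 2 is available but not opened, probability 6/7; weight (1/3)·(6/7) = 2/7.
If it is in locker 2 (prior 1/3): only locker 3 is available, probability 1; weight (1/3)·1 = 1/3.
If it is in locker 3 (prior 1/3): the attendant opened locker 3, so this case is ruled out; weight (1/3)·0 = 0.
The weights sum to 13/21.
So P(the prize voucher in locker 2 | the attendant opened locker 3) = (1/3) / (13/21) = 7/13.

7/13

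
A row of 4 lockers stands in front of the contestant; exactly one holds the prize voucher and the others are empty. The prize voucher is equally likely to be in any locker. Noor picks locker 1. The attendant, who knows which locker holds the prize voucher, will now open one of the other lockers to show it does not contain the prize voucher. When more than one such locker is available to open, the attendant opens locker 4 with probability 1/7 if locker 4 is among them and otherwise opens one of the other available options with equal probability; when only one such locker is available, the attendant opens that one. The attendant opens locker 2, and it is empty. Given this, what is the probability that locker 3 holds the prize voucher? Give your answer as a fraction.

Consider each possible location of the prize voucher in turn.
If it is in locker 1 (prior 1/4): locker 4 is available but not opened; locker 2 gets probability (1 − 1/7)/2 = 3/7; weight (1/4)·(3/7) = 3/28.
If it is in locker 2 (prior 1/4): the attendant opened locker 2, so this case is ruled out; weight (1/4)·0 = 0.
If it is in locker 3 (prior 1/4): locker 4 is available but not opened, probability 6/7; weight (1/4)·(6/7) = 3/14.
If it is in locker 4 (prior 1/4): locker 4 holds the prize so is unavailable; the attendant chooses uniformly among the 2 others, probability 1/2; weight (1/4)·(1/2) = 1/8.
The weights sum to 25/56.
So P(the prize voucher in locker 3 | the attendant opened locker 2) = (3/14) / (25/56) = 12/25.

12/25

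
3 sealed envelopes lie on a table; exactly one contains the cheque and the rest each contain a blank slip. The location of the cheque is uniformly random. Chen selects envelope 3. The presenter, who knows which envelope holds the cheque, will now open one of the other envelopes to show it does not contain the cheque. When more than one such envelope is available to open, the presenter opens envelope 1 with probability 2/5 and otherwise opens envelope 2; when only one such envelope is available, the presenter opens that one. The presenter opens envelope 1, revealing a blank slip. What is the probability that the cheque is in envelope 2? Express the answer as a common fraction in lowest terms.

5/7

Consider each possible location of the cheque in turn.
If it is in envelope 1 (prior 1/3): the presenter opened envelope 1, so this case is ruled out; weight (1/3)·0 = 0.
If it is in envelope 2 (prior 1/3): only envelope 1 is available, probability 1; weight (1/3)·1 = 1/3.
If it is in envelope 3 (prior 1/3): envelope 1 is available, opened with probability 2/5; weight (1/3)·(2/5) = 2/15.
The weights sum to 7/15.
So P(the cheque in envelope 2 | the presenter opened envelope 1) = (1/3) / (7/15) = 5/7.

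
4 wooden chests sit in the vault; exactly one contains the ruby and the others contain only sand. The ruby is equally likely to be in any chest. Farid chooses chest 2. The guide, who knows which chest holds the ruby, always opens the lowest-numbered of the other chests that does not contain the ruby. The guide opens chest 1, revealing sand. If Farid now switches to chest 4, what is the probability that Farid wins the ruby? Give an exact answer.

1/3

Condition on the true location of the ruby.
If it is in chest 1 (prior 1/4): the guide opened chest 1, so this case is ruled out; weight (1/4)·0 = 0.
If it is in any of chests 2, 3, and 4 (prior 1/4 each): chest 1 is the lowest-numbered option available, probability 1; weight (1/4)·1 = 1/4 each.
The weights sum to 3/4.
So P(the ruby in chest 4 | the guide opened chest 1) = (1/4) / (3/4) = 1/3.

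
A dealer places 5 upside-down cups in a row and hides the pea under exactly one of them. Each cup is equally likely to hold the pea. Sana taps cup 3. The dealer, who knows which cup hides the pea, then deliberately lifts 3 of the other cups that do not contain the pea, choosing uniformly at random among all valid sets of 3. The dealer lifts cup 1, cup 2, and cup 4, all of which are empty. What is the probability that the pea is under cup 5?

4/5

Condition on the true location of the pea.
If it is under any of cups 1, 2, and 4 (prior 1/5 each): that cup was opened and seen not to hold the prize — ruled out; weight (1/5)·0 = 0 each.
If it is under cup 3 (prior 1/5): the dealer has 4 equally likely choices, so probability 1/4; weight (1/5)·(1/4) = 1/20.
If it is under cup 5 (prior 1/5): the dealer has no choice, probability 1; weight (1/5)·1 = 1/5.
The weights sum to 1/4.
So P(the pea under cup 5 | the dealer opened cup 1, cup 2, and cup 4) = (1/5) / (1/4) = 4/5.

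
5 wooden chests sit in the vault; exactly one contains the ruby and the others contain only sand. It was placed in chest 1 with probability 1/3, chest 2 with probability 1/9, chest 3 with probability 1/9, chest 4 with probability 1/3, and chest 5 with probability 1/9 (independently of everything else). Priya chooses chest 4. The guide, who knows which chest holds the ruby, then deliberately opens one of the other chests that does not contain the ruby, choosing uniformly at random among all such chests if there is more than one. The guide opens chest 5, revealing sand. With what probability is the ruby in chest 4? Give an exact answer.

9/29

Consider each possible location of the ruby in turn.
If it is in chest 1 (prior 1/3): the guide has 3 equally likely choices, so probability 1/3; weight (1/3)·(1/3) = 1/9.
If it is in either of chests 2 and 3 (prior 1/9 each): the guide has 3 equally likely choices, so probability 1/3; weight (1/9)·(1/3) = 1/27 each.
If it is in chest 4 (prior 1/3): the guide has 4 equally likely choices, so probability 1/4; weight (1/3)·(1/4) = 1/12.
If it is in chest 5 (prior 1/9): the guide opened chest 5, so this case is ruled out; weight (1/9)·0 = 0.
The weights sum to 29/108.
So P(the ruby in chest 4 | the guide opened chest 5) = (1/12) / (29/108) = 9/29.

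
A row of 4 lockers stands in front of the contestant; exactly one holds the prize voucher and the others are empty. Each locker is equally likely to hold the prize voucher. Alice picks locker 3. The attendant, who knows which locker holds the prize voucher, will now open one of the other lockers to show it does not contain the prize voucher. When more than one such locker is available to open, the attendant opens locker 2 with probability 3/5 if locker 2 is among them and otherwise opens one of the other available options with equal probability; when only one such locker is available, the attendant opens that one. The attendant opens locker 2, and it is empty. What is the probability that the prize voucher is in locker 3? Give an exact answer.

1/3

Condition on the true location of the prize voucher.
If it is in any of lockers 1, 3, and 4 (prior 1/4 each): locker 2 is available, opened with probability 3/5; weight (1/4)·(3/5) = 3/20 each.
If it is in locker 2 (prior 1/4): the attendant opened locker 2, so this case is ruled out; weight (1/4)·0 = 0.
The weights sum to 9/20.
So P(the prize voucher in locker 3 | the attendant opened locker 2) = (3/20) / (9/20) = 1/3.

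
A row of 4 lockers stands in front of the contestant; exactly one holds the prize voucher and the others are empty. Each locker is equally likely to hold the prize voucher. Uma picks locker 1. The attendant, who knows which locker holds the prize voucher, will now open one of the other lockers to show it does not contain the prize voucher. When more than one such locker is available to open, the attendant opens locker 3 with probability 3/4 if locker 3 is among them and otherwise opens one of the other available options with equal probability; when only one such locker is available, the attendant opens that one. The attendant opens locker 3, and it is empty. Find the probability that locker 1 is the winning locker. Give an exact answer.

Apply Bayes' rule, conditioning on where the prize voucher actually is.
If it is in any of lockers 1, 2, and 4 (prior 1/4 each): locker 3 is available, opened with probability 3/4; weight (1/4)·(3/4) = 3/16 each.
If it is in locker 3 (prior 1/4): the attendant opened locker 3, so this case is ruled out; weight (1/4)·0 = 0.
The weights sum to 9/16.
So P(the prize voucher in locker 1 | the attendant opened locker 3) = (3/16) / (9/16) = 1/3.

1/3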